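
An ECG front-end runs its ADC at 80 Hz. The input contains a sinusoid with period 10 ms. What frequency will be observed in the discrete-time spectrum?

20 Hz

T = 10 ms → f = 1/T = 100 Hz.
100 Hz mod fs = 20 Hz.
20 Hz ≤ fs/2 = 40 Hz, appears at 20 Hz.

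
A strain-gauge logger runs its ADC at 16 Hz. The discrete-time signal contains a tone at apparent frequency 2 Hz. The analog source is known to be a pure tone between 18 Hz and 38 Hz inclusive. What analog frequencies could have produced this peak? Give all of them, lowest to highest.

Frequencies that alias to 2 Hz are k·fs ± 2 Hz for integer k ≥ 0.
k=0: 2 Hz.
k=1: 14 Hz, 18 Hz.
k=2: 30 Hz, 34 Hz.
k=3: 46 Hz, 50 Hz.
Within [18 Hz, 38 Hz]: 18 Hz, 30 Hz, 34 Hz.

18 Hz, 30 Hz, 34 Hz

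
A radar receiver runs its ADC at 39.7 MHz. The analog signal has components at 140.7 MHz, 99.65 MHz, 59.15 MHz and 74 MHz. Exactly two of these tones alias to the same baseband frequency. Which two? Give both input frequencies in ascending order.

59.15 MHz, 99.65 MHz

fs/2 = 19.85 MHz.
140.7 MHz mod fs = 21.6 MHz.
21.6 MHz > fs/2 = 19.85 MHz, folds to fs − 21.6 MHz = 18.1 MHz.
99.65 MHz mod fs = 20.25 MHz.
20.25 MHz > fs/2 = 19.85 MHz, folds to fs − 20.25 MHz = 19.45 MHz.
59.15 MHz mod fs = 19.45 MHz.
19.45 MHz ≤ fs/2 = 19.85 MHz, appears at 19.45 MHz.
74 MHz mod fs = 34.3 MHz.
34.3 MHz > fs/2 = 19.85 MHz, folds to fs − 34.3 MHz = 5.4 MHz.
59.15 MHz and 99.65 MHz both map to 19.45 MHz.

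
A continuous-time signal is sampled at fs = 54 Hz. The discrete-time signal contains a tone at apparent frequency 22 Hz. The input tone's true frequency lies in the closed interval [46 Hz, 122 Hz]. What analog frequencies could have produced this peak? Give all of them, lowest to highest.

Frequencies that alias to 22 Hz are k·fs ± 22 Hz for integer k ≥ 0.
k=0: 22 Hz.
k=1: 32 Hz, 76 Hz.
k=2: 86 Hz, 130 Hz.
k=3: 140 Hz, 184 Hz.
Within [46 Hz, 122 Hz]: 76 Hz, 86 Hz.

76 Hz, 86 Hz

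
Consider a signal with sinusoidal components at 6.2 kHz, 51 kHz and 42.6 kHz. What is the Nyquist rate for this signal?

Highest-frequency component: 51 kHz.
Nyquist rate = 2 × 51 kHz = 102 kHz.

102 kHz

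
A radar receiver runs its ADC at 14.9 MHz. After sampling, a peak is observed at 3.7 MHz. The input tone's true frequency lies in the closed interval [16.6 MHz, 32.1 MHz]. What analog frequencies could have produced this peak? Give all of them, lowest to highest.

18.6 MHz, 26.1 MHz

Frequencies that alias to 3.7 MHz are k·fs ± 3.7 MHz for integer k ≥ 0.
k=0: 3.7 MHz.
k=1: 11.2 MHz, 18.6 MHz.
k=2: 26.1 MHz, 33.5 MHz.
k=3: 41 MHz, 48.4 MHz.
Within [16.6 MHz, 32.1 MHz]: 18.6 MHz, 26.1 MHz.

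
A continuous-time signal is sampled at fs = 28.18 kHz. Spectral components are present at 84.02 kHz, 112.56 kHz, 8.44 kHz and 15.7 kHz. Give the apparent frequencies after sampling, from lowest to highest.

fs/2 = 14.09 kHz.
84.02 kHz mod fs = 27.66 kHz.
27.66 kHz > fs/2 = 14.09 kHz, folds to fs − 27.66 kHz = 0.52 kHz.
112.56 kHz mod fs = 28.02 kHz.
28.02 kHz > fs/2 = 14.09 kHz, folds to fs − 28.02 kHz = 0.16 kHz.
8.44 kHz ≤ fs/2 = 14.09 kHz, passes unchanged.
15.7 kHz > fs/2 = 14.09 kHz, folds to fs − 15.7 kHz = 12.48 kHz.
Distinct values: {0.16 kHz, 0.52 kHz, 8.44 kHz, 12.48 kHz}.

0.16 kHz, 0.52 kHz, 8.44 kHz, 12.48 kHz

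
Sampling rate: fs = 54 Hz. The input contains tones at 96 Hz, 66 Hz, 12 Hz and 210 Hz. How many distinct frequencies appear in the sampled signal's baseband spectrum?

fs/2 = 27 Hz.
96 Hz mod fs = 42 Hz.
42 Hz > fs/2 = 27 Hz, folds to fs − 42 Hz = 12 Hz.
66 Hz mod fs = 12 Hz.
12 Hz ≤ fs/2 = 27 Hz, appears at 12 Hz.
12 Hz ≤ fs/2 = 27 Hz, passes unchanged.
210 Hz mod fs = 48 Hz.
48 Hz > fs/2 = 27 Hz, folds to fs − 48 Hz = 6 Hz.
Distinct values: {6 Hz, 12 Hz} → 2.

2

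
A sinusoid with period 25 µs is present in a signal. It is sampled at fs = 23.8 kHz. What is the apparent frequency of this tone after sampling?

T = 25 µs → f = 1/T = 40 kHz.
40 kHz mod fs = 16.2 kHz.
16.2 kHz > fs/2 = 11.9 kHz, folds to fs − 16.2 kHz = 7.6 kHz.

7.6 kHz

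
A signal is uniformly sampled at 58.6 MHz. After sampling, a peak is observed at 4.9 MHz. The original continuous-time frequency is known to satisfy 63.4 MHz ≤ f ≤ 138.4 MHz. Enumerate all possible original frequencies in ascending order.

63.5 MHz, 112.3 MHz, 122.1 MHz

Frequencies that alias to 4.9 MHz are k·fs ± 4.9 MHz for integer k ≥ 0.
k=0: 4.9 MHz.
k=1: 53.7 MHz, 63.5 MHz.
k=2: 112.3 MHz, 122.1 MHz.
k=3: 170.9 MHz, 180.7 MHz.
Within [63.4 MHz, 138.4 MHz]: 63.5 MHz, 112.3 MHz, 122.1 MHz.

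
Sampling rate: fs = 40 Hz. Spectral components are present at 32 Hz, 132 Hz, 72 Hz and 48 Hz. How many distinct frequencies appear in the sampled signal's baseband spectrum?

2

fs/2 = 20 Hz.
32 Hz > fs/2 = 20 Hz, folds to fs − 32 Hz = 8 Hz.
132 Hz mod fs = 12 Hz.
12 Hz ≤ fs/2 = 20 Hz, appears at 12 Hz.
72 Hz mod fs = 32 Hz.
32 Hz > fs/2 = 20 Hz, folds to fs − 32 Hz = 8 Hz.
48 Hz mod fs = 8 Hz.
8 Hz ≤ fs/2 = 20 Hz, appears at 8 Hz.
Distinct values: {8 Hz, 12 Hz} → 2.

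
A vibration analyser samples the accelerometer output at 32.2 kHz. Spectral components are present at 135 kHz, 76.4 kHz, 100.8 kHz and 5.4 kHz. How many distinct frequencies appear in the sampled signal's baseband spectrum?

4

fs/2 = 16.1 kHz.
135 kHz mod fs = 6.2 kHz.
6.2 kHz ≤ fs/2 = 16.1 kHz, appears at 6.2 kHz.
76.4 kHz mod fs = 12 kHz.
12 kHz ≤ fs/2 = 16.1 kHz, appears at 12 kHz.
100.8 kHz mod fs = 4.2 kHz.
4.2 kHz ≤ fs/2 = 16.1 kHz, appears at 4.2 kHz.
5.4 kHz ≤ fs/2 = 16.1 kHz, passes unchanged.
Distinct values: {4.2 kHz, 5.4 kHz, 6.2 kHz, 12 kHz} → 4.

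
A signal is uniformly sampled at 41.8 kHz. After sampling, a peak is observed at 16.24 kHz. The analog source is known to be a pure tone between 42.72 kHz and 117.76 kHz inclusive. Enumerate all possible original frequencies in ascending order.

58.04 kHz, 67.36 kHz, 99.84 kHz, 109.16 kHz

Frequencies that alias to 16.24 kHz are k·fs ± 16.24 kHz for integer k ≥ 0.
k=0: 16.24 kHz.
k=1: 25.56 kHz, 58.04 kHz.
k=2: 67.36 kHz, 99.84 kHz.
k=3: 109.16 kHz, 141.64 kHz.
k=4: 150.96 kHz, 183.44 kHz.
Within [42.72 kHz, 117.76 kHz]: 58.04 kHz, 67.36 kHz, 99.84 kHz, 109.16 kHz.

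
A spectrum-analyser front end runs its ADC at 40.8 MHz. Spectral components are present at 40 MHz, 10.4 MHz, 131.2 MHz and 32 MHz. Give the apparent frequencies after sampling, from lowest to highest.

fs/2 = 20.4 MHz.
40 MHz > fs/2 = 20.4 MHz, folds to fs − 40 MHz = 0.8 MHz.
10.4 MHz ≤ fs/2 = 20.4 MHz, passes unchanged.
131.2 MHz mod fs = 8.8 MHz.
8.8 MHz ≤ fs/2 = 20.4 MHz, appears at 8.8 MHz.
32 MHz > fs/2 = 20.4 MHz, folds to fs − 32 MHz = 8.8 MHz.
Distinct values: {0.8 MHz, 8.8 MHz, 10.4 MHz}.

0.8 MHz, 8.8 MHz, 10.4 MHz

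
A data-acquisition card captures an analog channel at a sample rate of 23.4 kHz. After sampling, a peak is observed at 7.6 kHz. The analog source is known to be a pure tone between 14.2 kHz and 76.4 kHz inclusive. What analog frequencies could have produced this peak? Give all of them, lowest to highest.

15.8 kHz, 31 kHz, 39.2 kHz, 54.4 kHz, 62.6 kHz

Frequencies that alias to 7.6 kHz are k·fs ± 7.6 kHz for integer k ≥ 0.
k=0: 7.6 kHz.
k=1: 15.8 kHz, 31 kHz.
k=2: 39.2 kHz, 54.4 kHz.
k=3: 62.6 kHz, 77.8 kHz.
k=4: 86 kHz, 101.2 kHz.
Within [14.2 kHz, 76.4 kHz]: 15.8 kHz, 31 kHz, 39.2 kHz, 54.4 kHz, 62.6 kHz.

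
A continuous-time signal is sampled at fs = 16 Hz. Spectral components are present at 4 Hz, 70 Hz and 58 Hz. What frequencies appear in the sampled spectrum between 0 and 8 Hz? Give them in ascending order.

fs/2 = 8 Hz.
4 Hz ≤ fs/2 = 8 Hz, passes unchanged.
70 Hz mod fs = 6 Hz.
6 Hz ≤ fs/2 = 8 Hz, appears at 6 Hz.
58 Hz mod fs = 10 Hz.
10 Hz > fs/2 = 8 Hz, folds to fs − 10 Hz = 6 Hz.
Distinct values: {4 Hz, 6 Hz}.

4 Hz, 6 Hz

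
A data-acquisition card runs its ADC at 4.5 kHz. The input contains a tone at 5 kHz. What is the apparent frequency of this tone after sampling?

0.5 kHz

5 kHz mod fs = 0.5 kHz.
0.5 kHz ≤ fs/2 = 2.25 kHz, appears at 0.5 kHz.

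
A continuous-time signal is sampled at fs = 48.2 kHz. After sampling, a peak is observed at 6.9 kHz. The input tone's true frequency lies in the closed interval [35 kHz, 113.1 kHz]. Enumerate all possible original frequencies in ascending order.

41.3 kHz, 55.1 kHz, 89.5 kHz, 103.3 kHz

Frequencies that alias to 6.9 kHz are k·fs ± 6.9 kHz for integer k ≥ 0.
k=0: 6.9 kHz.
k=1: 41.3 kHz, 55.1 kHz.
k=2: 89.5 kHz, 103.3 kHz.
k=3: 137.7 kHz, 151.5 kHz.
Within [35 kHz, 113.1 kHz]: 41.3 kHz, 55.1 kHz, 89.5 kHz, 103.3 kHz.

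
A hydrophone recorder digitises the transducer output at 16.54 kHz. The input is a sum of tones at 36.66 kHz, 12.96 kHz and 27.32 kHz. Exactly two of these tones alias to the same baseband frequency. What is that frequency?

fs/2 = 8.27 kHz.
36.66 kHz mod fs = 3.58 kHz.
3.58 kHz ≤ fs/2 = 8.27 kHz, appears at 3.58 kHz.
12.96 kHz > fs/2 = 8.27 kHz, folds to fs − 12.96 kHz = 3.58 kHz.
27.32 kHz mod fs = 10.78 kHz.
10.78 kHz > fs/2 = 8.27 kHz, folds to fs − 10.78 kHz = 5.76 kHz.
12.96 kHz and 36.66 kHz both map to 3.58 kHz.

3.58 kHz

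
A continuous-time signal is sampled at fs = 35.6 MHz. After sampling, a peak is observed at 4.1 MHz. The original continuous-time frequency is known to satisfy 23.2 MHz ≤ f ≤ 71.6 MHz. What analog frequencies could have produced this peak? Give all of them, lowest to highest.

31.5 MHz, 39.7 MHz, 67.1 MHz

Frequencies that alias to 4.1 MHz are k·fs ± 4.1 MHz for integer k ≥ 0.
k=0: 4.1 MHz.
k=1: 31.5 MHz, 39.7 MHz.
k=2: 67.1 MHz, 75.3 MHz.
k=3: 102.7 MHz, 110.9 MHz.
Within [23.2 MHz, 71.6 MHz]: 31.5 MHz, 39.7 MHz, 67.1 MHz.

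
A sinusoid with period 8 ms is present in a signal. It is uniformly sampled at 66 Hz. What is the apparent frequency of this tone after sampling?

7 Hz

T = 8 ms → f = 1/T = 125 Hz.
125 Hz mod fs = 59 Hz.
59 Hz > fs/2 = 33 Hz, folds to fs − 59 Hz = 7 Hz.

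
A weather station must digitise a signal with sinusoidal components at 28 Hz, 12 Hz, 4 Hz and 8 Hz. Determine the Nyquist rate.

56 Hz

Highest-frequency component: 28 Hz.
Nyquist rate = 2 × 28 Hz = 56 Hz.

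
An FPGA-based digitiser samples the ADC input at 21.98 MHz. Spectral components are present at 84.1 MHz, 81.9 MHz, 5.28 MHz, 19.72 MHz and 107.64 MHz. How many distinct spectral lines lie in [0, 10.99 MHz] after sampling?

fs/2 = 10.99 MHz.
84.1 MHz mod fs = 18.16 MHz.
18.16 MHz > fs/2 = 10.99 MHz, folds to fs − 18.16 MHz = 3.82 MHz.
81.9 MHz mod fs = 15.96 MHz.
15.96 MHz > fs/2 = 10.99 MHz, folds to fs − 15.96 MHz = 6.02 MHz.
5.28 MHz ≤ fs/2 = 10.99 MHz, passes unchanged.
19.72 MHz > fs/2 = 10.99 MHz, folds to fs − 19.72 MHz = 2.26 MHz.
107.64 MHz mod fs = 19.72 MHz.
19.72 MHz > fs/2 = 10.99 MHz, folds to fs − 19.72 MHz = 2.26 MHz.
Distinct values: {2.26 MHz, 3.82 MHz, 5.28 MHz, 6.02 MHz} → 4.

4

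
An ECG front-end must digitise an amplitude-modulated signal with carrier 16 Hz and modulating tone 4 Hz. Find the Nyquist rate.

40 Hz

AM sidebands sit at fc ± fm = 12 Hz and 20 Hz.
Highest-frequency component: 20 Hz.
Nyquist rate = 2 × 20 Hz = 40 Hz.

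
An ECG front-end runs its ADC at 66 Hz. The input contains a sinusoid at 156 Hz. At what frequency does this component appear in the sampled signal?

156 Hz mod fs = 24 Hz.
24 Hz ≤ fs/2 = 33 Hz, appears at 24 Hz.

24 Hz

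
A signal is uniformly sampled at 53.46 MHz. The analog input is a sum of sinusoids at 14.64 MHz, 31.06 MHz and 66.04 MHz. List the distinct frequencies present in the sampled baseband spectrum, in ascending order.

12.58 MHz, 14.64 MHz, 22.4 MHz

fs/2 = 26.73 MHz.
14.64 MHz ≤ fs/2 = 26.73 MHz, passes unchanged.
31.06 MHz > fs/2 = 26.73 MHz, folds to fs − 31.06 MHz = 22.4 MHz.
66.04 MHz mod fs = 12.58 MHz.
12.58 MHz ≤ fs/2 = 26.73 MHz, appears at 12.58 MHz.
Distinct values: {12.58 MHz, 14.64 MHz, 22.4 MHz}.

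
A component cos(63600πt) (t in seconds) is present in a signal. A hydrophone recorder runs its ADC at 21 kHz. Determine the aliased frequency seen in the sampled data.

10.2 kHz

ω = 63600π rad/s → f = ω/(2π) = 31800 Hz = 31.8 kHz.
31.8 kHz mod fs = 10.8 kHz.
10.8 kHz > fs/2 = 10.5 kHz, folds to fs − 10.8 kHz = 10.2 kHz.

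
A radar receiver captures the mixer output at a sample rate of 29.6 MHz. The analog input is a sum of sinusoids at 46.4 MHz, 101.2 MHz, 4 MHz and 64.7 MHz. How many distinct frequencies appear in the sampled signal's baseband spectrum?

fs/2 = 14.8 MHz.
46.4 MHz mod fs = 16.8 MHz.
16.8 MHz > fs/2 = 14.8 MHz, folds to fs − 16.8 MHz = 12.8 MHz.
101.2 MHz mod fs = 12.4 MHz.
12.4 MHz ≤ fs/2 = 14.8 MHz, appears at 12.4 MHz.
4 MHz ≤ fs/2 = 14.8 MHz, passes unchanged.
64.7 MHz mod fs = 5.5 MHz.
5.5 MHz ≤ fs/2 = 14.8 MHz, appears at 5.5 MHz.
Distinct values: {4 MHz, 5.5 MHz, 12.4 MHz, 12.8 MHz} → 4.

4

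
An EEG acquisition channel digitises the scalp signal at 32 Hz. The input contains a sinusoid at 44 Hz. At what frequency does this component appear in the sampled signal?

44 Hz mod fs = 12 Hz.
12 Hz ≤ fs/2 = 16 Hz, appears at 12 Hz.

12 Hz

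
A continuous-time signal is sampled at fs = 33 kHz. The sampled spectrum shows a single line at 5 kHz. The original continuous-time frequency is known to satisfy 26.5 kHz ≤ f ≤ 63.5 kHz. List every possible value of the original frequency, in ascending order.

28 kHz, 38 kHz, 61 kHz

Frequencies that alias to 5 kHz are k·fs ± 5 kHz for integer k ≥ 0.
k=0: 5 kHz.
k=1: 28 kHz, 38 kHz.
k=2: 61 kHz, 71 kHz.
k=3: 94 kHz, 104 kHz.
Within [26.5 kHz, 63.5 kHz]: 28 kHz, 38 kHz, 61 kHz.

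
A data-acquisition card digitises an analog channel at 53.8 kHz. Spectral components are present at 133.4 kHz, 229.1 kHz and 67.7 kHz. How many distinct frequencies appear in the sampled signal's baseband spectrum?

2

fs/2 = 26.9 kHz.
133.4 kHz mod fs = 25.8 kHz.
25.8 kHz ≤ fs/2 = 26.9 kHz, appears at 25.8 kHz.
229.1 kHz mod fs = 13.9 kHz.
13.9 kHz ≤ fs/2 = 26.9 kHz, appears at 13.9 kHz.
67.7 kHz mod fs = 13.9 kHz.
13.9 kHz ≤ fs/2 = 26.9 kHz, appears at 13.9 kHz.
Distinct values: {13.9 kHz, 25.8 kHz} → 2.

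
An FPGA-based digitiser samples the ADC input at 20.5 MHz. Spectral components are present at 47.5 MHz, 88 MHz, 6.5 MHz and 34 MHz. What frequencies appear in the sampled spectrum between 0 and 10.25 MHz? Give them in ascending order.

fs/2 = 10.25 MHz.
47.5 MHz mod fs = 6.5 MHz.
6.5 MHz ≤ fs/2 = 10.25 MHz, appears at 6.5 MHz.
88 MHz mod fs = 6 MHz.
6 MHz ≤ fs/2 = 10.25 MHz, appears at 6 MHz.
6.5 MHz ≤ fs/2 = 10.25 MHz, passes unchanged.
34 MHz mod fs = 13.5 MHz.
13.5 MHz > fs/2 = 10.25 MHz, folds to fs − 13.5 MHz = 7 MHz.
Distinct values: {6 MHz, 6.5 MHz, 7 MHz}.

6 MHz, 6.5 MHz, 7 MHz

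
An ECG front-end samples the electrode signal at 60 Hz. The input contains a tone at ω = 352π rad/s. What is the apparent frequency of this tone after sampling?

4 Hz

ω = 352π rad/s → f = ω/(2π) = 176 Hz.
176 Hz mod fs = 56 Hz.
56 Hz > fs/2 = 30 Hz, folds to fs − 56 Hz = 4 Hz.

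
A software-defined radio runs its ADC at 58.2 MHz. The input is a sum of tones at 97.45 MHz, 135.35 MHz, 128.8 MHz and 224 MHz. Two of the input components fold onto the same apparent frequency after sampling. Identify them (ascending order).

fs/2 = 29.1 MHz.
97.45 MHz mod fs = 39.25 MHz.
39.25 MHz > fs/2 = 29.1 MHz, folds to fs − 39.25 MHz = 18.95 MHz.
135.35 MHz mod fs = 18.95 MHz.
18.95 MHz ≤ fs/2 = 29.1 MHz, appears at 18.95 MHz.
128.8 MHz mod fs = 12.4 MHz.
12.4 MHz ≤ fs/2 = 29.1 MHz, appears at 12.4 MHz.
224 MHz mod fs = 49.4 MHz.
49.4 MHz > fs/2 = 29.1 MHz, folds to fs − 49.4 MHz = 8.8 MHz.
97.45 MHz and 135.35 MHz both map to 18.95 MHz.

97.45 MHz, 135.35 MHz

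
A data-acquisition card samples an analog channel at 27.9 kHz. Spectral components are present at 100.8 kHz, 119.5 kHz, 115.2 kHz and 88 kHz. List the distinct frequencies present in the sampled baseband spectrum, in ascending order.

fs/2 = 13.95 kHz.
100.8 kHz mod fs = 17.1 kHz.
17.1 kHz > fs/2 = 13.95 kHz, folds to fs − 17.1 kHz = 10.8 kHz.
119.5 kHz mod fs = 7.9 kHz.
7.9 kHz ≤ fs/2 = 13.95 kHz, appears at 7.9 kHz.
115.2 kHz mod fs = 3.6 kHz.
3.6 kHz ≤ fs/2 = 13.95 kHz, appears at 3.6 kHz.
88 kHz mod fs = 4.3 kHz.
4.3 kHz ≤ fs/2 = 13.95 kHz, appears at 4.3 kHz.
Distinct values: {3.6 kHz, 4.3 kHz, 7.9 kHz, 10.8 kHz}.

3.6 kHz, 4.3 kHz, 7.9 kHz, 10.8 kHz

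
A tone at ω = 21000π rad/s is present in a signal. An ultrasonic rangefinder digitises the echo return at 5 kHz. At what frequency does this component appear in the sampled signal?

ω = 21000π rad/s → f = ω/(2π) = 10500 Hz = 10.5 kHz.
10.5 kHz mod fs = 0.5 kHz.
0.5 kHz ≤ fs/2 = 2.5 kHz, appears at 0.5 kHz.

0.5 kHz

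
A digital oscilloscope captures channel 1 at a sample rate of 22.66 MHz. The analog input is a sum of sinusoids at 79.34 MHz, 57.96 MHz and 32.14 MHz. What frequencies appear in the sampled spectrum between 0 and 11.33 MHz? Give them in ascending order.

fs/2 = 11.33 MHz.
79.34 MHz mod fs = 11.36 MHz.
11.36 MHz > fs/2 = 11.33 MHz, folds to fs − 11.36 MHz = 11.3 MHz.
57.96 MHz mod fs = 12.64 MHz.
12.64 MHz > fs/2 = 11.33 MHz, folds to fs − 12.64 MHz = 10.02 MHz.
32.14 MHz mod fs = 9.48 MHz.
9.48 MHz ≤ fs/2 = 11.33 MHz, appears at 9.48 MHz.
Distinct values: {9.48 MHz, 10.02 MHz, 11.3 MHz}.

9.48 MHz, 10.02 MHz, 11.3 MHz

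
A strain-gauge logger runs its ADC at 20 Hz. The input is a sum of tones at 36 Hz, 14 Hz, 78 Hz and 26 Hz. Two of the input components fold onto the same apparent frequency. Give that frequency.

fs/2 = 10 Hz.
36 Hz mod fs = 16 Hz.
16 Hz > fs/2 = 10 Hz, folds to fs − 16 Hz = 4 Hz.
14 Hz > fs/2 = 10 Hz, folds to fs − 14 Hz = 6 Hz.
78 Hz mod fs = 18 Hz.
18 Hz > fs/2 = 10 Hz, folds to fs − 18 Hz = 2 Hz.
26 Hz mod fs = 6 Hz.
6 Hz ≤ fs/2 = 10 Hz, appears at 6 Hz.
14 Hz and 26 Hz both map to 6 Hz.

6 Hz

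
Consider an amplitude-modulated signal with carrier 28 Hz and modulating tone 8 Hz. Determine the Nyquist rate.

AM sidebands sit at fc ± fm = 20 Hz and 36 Hz.
Highest-frequency component: 36 Hz.
Nyquist rate = 2 × 36 Hz = 72 Hz.

72 Hz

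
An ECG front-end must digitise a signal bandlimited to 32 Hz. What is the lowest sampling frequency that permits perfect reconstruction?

64 Hz

Nyquist rate = 2 × 32 Hz = 64 Hz.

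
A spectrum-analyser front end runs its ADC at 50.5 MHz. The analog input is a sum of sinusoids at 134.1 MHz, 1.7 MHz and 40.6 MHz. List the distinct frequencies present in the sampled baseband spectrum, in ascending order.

fs/2 = 25.25 MHz.
134.1 MHz mod fs = 33.1 MHz.
33.1 MHz > fs/2 = 25.25 MHz, folds to fs − 33.1 MHz = 17.4 MHz.
1.7 MHz ≤ fs/2 = 25.25 MHz, passes unchanged.
40.6 MHz > fs/2 = 25.25 MHz, folds to fs − 40.6 MHz = 9.9 MHz.
Distinct values: {1.7 MHz, 9.9 MHz, 17.4 MHz}.

1.7 MHz, 9.9 MHz, 17.4 MHz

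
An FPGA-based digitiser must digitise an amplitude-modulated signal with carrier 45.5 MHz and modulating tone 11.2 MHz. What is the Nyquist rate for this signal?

AM sidebands sit at fc ± fm = 34.3 MHz and 56.7 MHz.
Highest-frequency component: 56.7 MHz.
Nyquist rate = 2 × 56.7 MHz = 113.4 MHz.

113.4 MHz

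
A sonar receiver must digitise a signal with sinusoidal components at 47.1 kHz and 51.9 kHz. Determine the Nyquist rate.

Highest-frequency component: 51.9 kHz.
Nyquist rate = 2 × 51.9 kHz = 103.8 kHz.

103.8 kHz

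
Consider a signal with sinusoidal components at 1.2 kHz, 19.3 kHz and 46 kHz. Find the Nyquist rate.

92 kHz

Highest-frequency component: 46 kHz.
Nyquist rate = 2 × 46 kHz = 92 kHz.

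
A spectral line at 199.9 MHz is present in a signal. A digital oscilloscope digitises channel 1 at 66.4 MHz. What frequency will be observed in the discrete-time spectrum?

0.7 MHz

199.9 MHz mod fs = 0.7 MHz.
0.7 MHz ≤ fs/2 = 33.2 MHz, appears at 0.7 MHz.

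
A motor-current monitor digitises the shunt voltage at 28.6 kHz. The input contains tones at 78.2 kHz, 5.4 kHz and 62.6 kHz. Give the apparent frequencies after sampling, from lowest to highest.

5.4 kHz, 7.6 kHz

fs/2 = 14.3 kHz.
78.2 kHz mod fs = 21 kHz.
21 kHz > fs/2 = 14.3 kHz, folds to fs − 21 kHz = 7.6 kHz.
5.4 kHz ≤ fs/2 = 14.3 kHz, passes unchanged.
62.6 kHz mod fs = 5.4 kHz.
5.4 kHz ≤ fs/2 = 14.3 kHz, appears at 5.4 kHz.
Distinct values: {5.4 kHz, 7.6 kHz}.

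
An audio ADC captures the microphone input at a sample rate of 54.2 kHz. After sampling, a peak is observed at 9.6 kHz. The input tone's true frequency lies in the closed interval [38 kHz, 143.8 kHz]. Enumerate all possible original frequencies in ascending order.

Frequencies that alias to 9.6 kHz are k·fs ± 9.6 kHz for integer k ≥ 0.
k=0: 9.6 kHz.
k=1: 44.6 kHz, 63.8 kHz.
k=2: 98.8 kHz, 118 kHz.
k=3: 153 kHz, 172.2 kHz.
Within [38 kHz, 143.8 kHz]: 44.6 kHz, 63.8 kHz, 98.8 kHz, 118 kHz.

44.6 kHz, 63.8 kHz, 98.8 kHz, 118 kHz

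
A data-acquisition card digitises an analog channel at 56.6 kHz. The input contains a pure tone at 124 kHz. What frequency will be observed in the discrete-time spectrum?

10.8 kHz

124 kHz mod fs = 10.8 kHz.
10.8 kHz ≤ fs/2 = 28.3 kHz, appears at 10.8 kHz.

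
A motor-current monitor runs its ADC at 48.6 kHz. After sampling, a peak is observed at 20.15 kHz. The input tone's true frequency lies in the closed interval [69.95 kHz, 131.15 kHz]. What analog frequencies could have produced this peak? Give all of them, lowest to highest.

Frequencies that alias to 20.15 kHz are k·fs ± 20.15 kHz for integer k ≥ 0.
k=0: 20.15 kHz.
k=1: 28.45 kHz, 68.75 kHz.
k=2: 77.05 kHz, 117.35 kHz.
k=3: 125.65 kHz, 165.95 kHz.
k=4: 174.25 kHz, 214.55 kHz.
Within [69.95 kHz, 131.15 kHz]: 77.05 kHz, 117.35 kHz, 125.65 kHz.

77.05 kHz, 117.35 kHz, 125.65 kHz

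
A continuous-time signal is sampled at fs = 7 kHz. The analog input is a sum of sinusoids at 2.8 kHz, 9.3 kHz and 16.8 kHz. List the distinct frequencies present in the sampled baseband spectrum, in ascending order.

2.3 kHz, 2.8 kHz

fs/2 = 3.5 kHz.
2.8 kHz ≤ fs/2 = 3.5 kHz, passes unchanged.
9.3 kHz mod fs = 2.3 kHz.
2.3 kHz ≤ fs/2 = 3.5 kHz, appears at 2.3 kHz.
16.8 kHz mod fs = 2.8 kHz.
2.8 kHz ≤ fs/2 = 3.5 kHz, appears at 2.8 kHz.
Distinct values: {2.3 kHz, 2.8 kHz}.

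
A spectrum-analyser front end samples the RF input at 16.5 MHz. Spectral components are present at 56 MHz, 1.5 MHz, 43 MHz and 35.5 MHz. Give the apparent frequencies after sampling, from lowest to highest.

1.5 MHz, 2.5 MHz, 6.5 MHz

fs/2 = 8.25 MHz.
56 MHz mod fs = 6.5 MHz.
6.5 MHz ≤ fs/2 = 8.25 MHz, appears at 6.5 MHz.
1.5 MHz ≤ fs/2 = 8.25 MHz, passes unchanged.
43 MHz mod fs = 10 MHz.
10 MHz > fs/2 = 8.25 MHz, folds to fs − 10 MHz = 6.5 MHz.
35.5 MHz mod fs = 2.5 MHz.
2.5 MHz ≤ fs/2 = 8.25 MHz, appears at 2.5 MHz.
Distinct values: {1.5 MHz, 2.5 MHz, 6.5 MHz}.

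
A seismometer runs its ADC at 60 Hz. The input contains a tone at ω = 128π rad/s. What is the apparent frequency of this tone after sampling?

ω = 128π rad/s → f = ω/(2π) = 64 Hz.
64 Hz mod fs = 4 Hz.
4 Hz ≤ fs/2 = 30 Hz, appears at 4 Hz.

4 Hz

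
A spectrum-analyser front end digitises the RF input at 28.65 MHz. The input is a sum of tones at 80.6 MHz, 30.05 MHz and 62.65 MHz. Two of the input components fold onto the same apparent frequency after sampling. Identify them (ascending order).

fs/2 = 14.325 MHz.
80.6 MHz mod fs = 23.3 MHz.
23.3 MHz > fs/2 = 14.325 MHz, folds to fs − 23.3 MHz = 5.35 MHz.
30.05 MHz mod fs = 1.4 MHz.
1.4 MHz ≤ fs/2 = 14.325 MHz, appears at 1.4 MHz.
62.65 MHz mod fs = 5.35 MHz.
5.35 MHz ≤ fs/2 = 14.325 MHz, appears at 5.35 MHz.
62.65 MHz and 80.6 MHz both map to 5.35 MHz.

62.65 MHz, 80.6 MHz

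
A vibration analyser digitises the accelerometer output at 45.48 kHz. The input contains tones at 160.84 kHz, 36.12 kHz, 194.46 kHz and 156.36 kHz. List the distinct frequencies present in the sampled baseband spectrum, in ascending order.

fs/2 = 22.74 kHz.
160.84 kHz mod fs = 24.4 kHz.
24.4 kHz > fs/2 = 22.74 kHz, folds to fs − 24.4 kHz = 21.08 kHz.
36.12 kHz > fs/2 = 22.74 kHz, folds to fs − 36.12 kHz = 9.36 kHz.
194.46 kHz mod fs = 12.54 kHz.
12.54 kHz ≤ fs/2 = 22.74 kHz, appears at 12.54 kHz.
156.36 kHz mod fs = 19.92 kHz.
19.92 kHz ≤ fs/2 = 22.74 kHz, appears at 19.92 kHz.
Distinct values: {9.36 kHz, 12.54 kHz, 19.92 kHz, 21.08 kHz}.

9.36 kHz, 12.54 kHz, 19.92 kHz, 21.08 kHz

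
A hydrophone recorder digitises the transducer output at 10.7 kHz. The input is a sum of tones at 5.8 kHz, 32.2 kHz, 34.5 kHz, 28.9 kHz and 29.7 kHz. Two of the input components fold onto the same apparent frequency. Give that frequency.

fs/2 = 5.35 kHz.
5.8 kHz > fs/2 = 5.35 kHz, folds to fs − 5.8 kHz = 4.9 kHz.
32.2 kHz mod fs = 0.1 kHz.
0.1 kHz ≤ fs/2 = 5.35 kHz, appears at 0.1 kHz.
34.5 kHz mod fs = 2.4 kHz.
2.4 kHz ≤ fs/2 = 5.35 kHz, appears at 2.4 kHz.
28.9 kHz mod fs = 7.5 kHz.
7.5 kHz > fs/2 = 5.35 kHz, folds to fs − 7.5 kHz = 3.2 kHz.
29.7 kHz mod fs = 8.3 kHz.
8.3 kHz > fs/2 = 5.35 kHz, folds to fs − 8.3 kHz = 2.4 kHz.
29.7 kHz and 34.5 kHz both map to 2.4 kHz.

2.4 kHz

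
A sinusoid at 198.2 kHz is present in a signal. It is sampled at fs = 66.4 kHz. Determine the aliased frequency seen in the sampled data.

198.2 kHz mod fs = 65.4 kHz.
65.4 kHz > fs/2 = 33.2 kHz, folds to fs − 65.4 kHz = 1 kHz.

1 kHz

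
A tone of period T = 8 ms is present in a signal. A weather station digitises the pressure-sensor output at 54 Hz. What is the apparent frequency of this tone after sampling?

T = 8 ms → f = 1/T = 125 Hz.
125 Hz mod fs = 17 Hz.
17 Hz ≤ fs/2 = 27 Hz, appears at 17 Hz.

17 Hz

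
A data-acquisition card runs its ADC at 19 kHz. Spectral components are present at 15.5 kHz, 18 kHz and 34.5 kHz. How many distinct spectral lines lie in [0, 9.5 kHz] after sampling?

fs/2 = 9.5 kHz.
15.5 kHz > fs/2 = 9.5 kHz, folds to fs − 15.5 kHz = 3.5 kHz.
18 kHz > fs/2 = 9.5 kHz, folds to fs − 18 kHz = 1 kHz.
34.5 kHz mod fs = 15.5 kHz.
15.5 kHz > fs/2 = 9.5 kHz, folds to fs − 15.5 kHz = 3.5 kHz.
Distinct values: {1 kHz, 3.5 kHz} → 2.

2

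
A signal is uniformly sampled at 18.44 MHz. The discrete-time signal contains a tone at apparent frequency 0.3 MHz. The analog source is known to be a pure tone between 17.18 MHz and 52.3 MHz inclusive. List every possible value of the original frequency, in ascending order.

Frequencies that alias to 0.3 MHz are k·fs ± 0.3 MHz for integer k ≥ 0.
k=0: 0.3 MHz.
k=1: 18.14 MHz, 18.74 MHz.
k=2: 36.58 MHz, 37.18 MHz.
k=3: 55.02 MHz, 55.62 MHz.
Within [17.18 MHz, 52.3 MHz]: 18.14 MHz, 18.74 MHz, 36.58 MHz, 37.18 MHz.

18.14 MHz, 18.74 MHz, 36.58 MHz, 37.18 MHz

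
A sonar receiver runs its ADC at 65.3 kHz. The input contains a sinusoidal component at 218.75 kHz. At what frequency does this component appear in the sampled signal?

218.75 kHz mod fs = 22.85 kHz.
22.85 kHz ≤ fs/2 = 32.65 kHz, appears at 22.85 kHz.

22.85 kHz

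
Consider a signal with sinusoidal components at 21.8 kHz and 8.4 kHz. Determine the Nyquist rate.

Highest-frequency component: 21.8 kHz.
Nyquist rate = 2 × 21.8 kHz = 43.6 kHz.

43.6 kHz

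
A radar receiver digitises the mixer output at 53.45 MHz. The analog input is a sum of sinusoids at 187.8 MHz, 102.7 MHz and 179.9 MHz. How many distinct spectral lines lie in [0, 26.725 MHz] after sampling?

3

fs/2 = 26.725 MHz.
187.8 MHz mod fs = 27.45 MHz.
27.45 MHz > fs/2 = 26.725 MHz, folds to fs − 27.45 MHz = 26 MHz.
102.7 MHz mod fs = 49.25 MHz.
49.25 MHz > fs/2 = 26.725 MHz, folds to fs − 49.25 MHz = 4.2 MHz.
179.9 MHz mod fs = 19.55 MHz.
19.55 MHz ≤ fs/2 = 26.725 MHz, appears at 19.55 MHz.
Distinct values: {4.2 MHz, 19.55 MHz, 26 MHz} → 3.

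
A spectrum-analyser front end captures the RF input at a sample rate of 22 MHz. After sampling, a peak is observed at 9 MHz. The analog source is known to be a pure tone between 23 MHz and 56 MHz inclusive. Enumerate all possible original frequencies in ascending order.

31 MHz, 35 MHz, 53 MHz

Frequencies that alias to 9 MHz are k·fs ± 9 MHz for integer k ≥ 0.
k=0: 9 MHz.
k=1: 13 MHz, 31 MHz.
k=2: 35 MHz, 53 MHz.
k=3: 57 MHz, 75 MHz.
Within [23 MHz, 56 MHz]: 31 MHz, 35 MHz, 53 MHz.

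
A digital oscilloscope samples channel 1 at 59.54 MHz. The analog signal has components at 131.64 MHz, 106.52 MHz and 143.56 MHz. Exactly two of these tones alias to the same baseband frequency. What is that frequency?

fs/2 = 29.77 MHz.
131.64 MHz mod fs = 12.56 MHz.
12.56 MHz ≤ fs/2 = 29.77 MHz, appears at 12.56 MHz.
106.52 MHz mod fs = 46.98 MHz.
46.98 MHz > fs/2 = 29.77 MHz, folds to fs − 46.98 MHz = 12.56 MHz.
143.56 MHz mod fs = 24.48 MHz.
24.48 MHz ≤ fs/2 = 29.77 MHz, appears at 24.48 MHz.
106.52 MHz and 131.64 MHz both map to 12.56 MHz.

12.56 MHz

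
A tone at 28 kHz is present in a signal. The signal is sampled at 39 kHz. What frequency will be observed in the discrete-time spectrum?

28 kHz > fs/2 = 19.5 kHz, folds to fs − 28 kHz = 11 kHz.

11 kHz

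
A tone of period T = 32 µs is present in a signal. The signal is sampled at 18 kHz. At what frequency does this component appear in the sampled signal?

4.75 kHz

T = 32 µs → f = 1/T = 31.25 kHz.
31.25 kHz mod fs = 13.25 kHz.
13.25 kHz > fs/2 = 9 kHz, folds to fs − 13.25 kHz = 4.75 kHz.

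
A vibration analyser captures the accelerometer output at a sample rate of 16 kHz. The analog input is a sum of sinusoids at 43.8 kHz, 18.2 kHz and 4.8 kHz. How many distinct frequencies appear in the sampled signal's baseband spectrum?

fs/2 = 8 kHz.
43.8 kHz mod fs = 11.8 kHz.
11.8 kHz > fs/2 = 8 kHz, folds to fs − 11.8 kHz = 4.2 kHz.
18.2 kHz mod fs = 2.2 kHz.
2.2 kHz ≤ fs/2 = 8 kHz, appears at 2.2 kHz.
4.8 kHz ≤ fs/2 = 8 kHz, passes unchanged.
Distinct values: {2.2 kHz, 4.2 kHz, 4.8 kHz} → 3.

3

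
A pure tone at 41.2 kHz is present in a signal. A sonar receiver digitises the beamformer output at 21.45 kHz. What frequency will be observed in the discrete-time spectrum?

1.7 kHz

41.2 kHz mod fs = 19.75 kHz.
19.75 kHz > fs/2 = 10.725 kHz, folds to fs − 19.75 kHz = 1.7 kHz.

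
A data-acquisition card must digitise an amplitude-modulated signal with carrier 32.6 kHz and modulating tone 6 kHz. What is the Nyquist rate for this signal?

AM sidebands sit at fc ± fm = 26.6 kHz and 38.6 kHz.
Highest-frequency component: 38.6 kHz.
Nyquist rate = 2 × 38.6 kHz = 77.2 kHz.

77.2 kHz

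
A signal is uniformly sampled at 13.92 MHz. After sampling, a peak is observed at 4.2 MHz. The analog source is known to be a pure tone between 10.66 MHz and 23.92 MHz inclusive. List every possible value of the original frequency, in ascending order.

Frequencies that alias to 4.2 MHz are k·fs ± 4.2 MHz for integer k ≥ 0.
k=0: 4.2 MHz.
k=1: 9.72 MHz, 18.12 MHz.
k=2: 23.64 MHz, 32.04 MHz.
k=3: 37.56 MHz, 45.96 MHz.
Within [10.66 MHz, 23.92 MHz]: 18.12 MHz, 23.64 MHz.

18.12 MHz, 23.64 MHz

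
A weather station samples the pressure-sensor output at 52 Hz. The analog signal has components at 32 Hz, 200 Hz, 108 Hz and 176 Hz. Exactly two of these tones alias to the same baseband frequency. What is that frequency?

fs/2 = 26 Hz.
32 Hz > fs/2 = 26 Hz, folds to fs − 32 Hz = 20 Hz.
200 Hz mod fs = 44 Hz.
44 Hz > fs/2 = 26 Hz, folds to fs − 44 Hz = 8 Hz.
108 Hz mod fs = 4 Hz.
4 Hz ≤ fs/2 = 26 Hz, appears at 4 Hz.
176 Hz mod fs = 20 Hz.
20 Hz ≤ fs/2 = 26 Hz, appears at 20 Hz.
32 Hz and 176 Hz both map to 20 Hz.

20 Hz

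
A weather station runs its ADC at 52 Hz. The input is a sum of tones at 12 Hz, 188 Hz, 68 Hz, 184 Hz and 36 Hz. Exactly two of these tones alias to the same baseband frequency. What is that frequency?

fs/2 = 26 Hz.
12 Hz ≤ fs/2 = 26 Hz, passes unchanged.
188 Hz mod fs = 32 Hz.
32 Hz > fs/2 = 26 Hz, folds to fs − 32 Hz = 20 Hz.
68 Hz mod fs = 16 Hz.
16 Hz ≤ fs/2 = 26 Hz, appears at 16 Hz.
184 Hz mod fs = 28 Hz.
28 Hz > fs/2 = 26 Hz, folds to fs − 28 Hz = 24 Hz.
36 Hz > fs/2 = 26 Hz, folds to fs − 36 Hz = 16 Hz.
36 Hz and 68 Hz both map to 16 Hz.

16 Hz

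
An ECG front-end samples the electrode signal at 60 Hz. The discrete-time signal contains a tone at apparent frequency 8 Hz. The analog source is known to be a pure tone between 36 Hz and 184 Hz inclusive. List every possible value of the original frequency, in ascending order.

52 Hz, 68 Hz, 112 Hz, 128 Hz, 172 Hz

Frequencies that alias to 8 Hz are k·fs ± 8 Hz for integer k ≥ 0.
k=0: 8 Hz.
k=1: 52 Hz, 68 Hz.
k=2: 112 Hz, 128 Hz.
k=3: 172 Hz, 188 Hz.
k=4: 232 Hz, 248 Hz.
Within [36 Hz, 184 Hz]: 52 Hz, 68 Hz, 112 Hz, 128 Hz, 172 Hz.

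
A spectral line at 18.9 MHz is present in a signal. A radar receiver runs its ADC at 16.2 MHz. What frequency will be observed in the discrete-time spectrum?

2.7 MHz

18.9 MHz mod fs = 2.7 MHz.
2.7 MHz ≤ fs/2 = 8.1 MHz, appears at 2.7 MHz.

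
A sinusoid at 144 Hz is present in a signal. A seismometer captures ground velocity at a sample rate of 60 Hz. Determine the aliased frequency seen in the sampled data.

144 Hz mod fs = 24 Hz.
24 Hz ≤ fs/2 = 30 Hz, appears at 24 Hz.

24 Hz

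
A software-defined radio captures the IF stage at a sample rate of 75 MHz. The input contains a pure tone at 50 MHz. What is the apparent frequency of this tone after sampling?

50 MHz > fs/2 = 37.5 MHz, folds to fs − 50 MHz = 25 MHz.

25 MHz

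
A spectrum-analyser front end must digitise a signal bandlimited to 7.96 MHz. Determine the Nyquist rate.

15.92 MHz

Nyquist rate = 2 × 7.96 MHz = 15.92 MHz.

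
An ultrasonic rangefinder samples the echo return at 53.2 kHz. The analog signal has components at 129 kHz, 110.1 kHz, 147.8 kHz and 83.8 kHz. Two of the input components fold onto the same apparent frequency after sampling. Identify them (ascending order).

fs/2 = 26.6 kHz.
129 kHz mod fs = 22.6 kHz.
22.6 kHz ≤ fs/2 = 26.6 kHz, appears at 22.6 kHz.
110.1 kHz mod fs = 3.7 kHz.
3.7 kHz ≤ fs/2 = 26.6 kHz, appears at 3.7 kHz.
147.8 kHz mod fs = 41.4 kHz.
41.4 kHz > fs/2 = 26.6 kHz, folds to fs − 41.4 kHz = 11.8 kHz.
83.8 kHz mod fs = 30.6 kHz.
30.6 kHz > fs/2 = 26.6 kHz, folds to fs − 30.6 kHz = 22.6 kHz.
83.8 kHz and 129 kHz both map to 22.6 kHz.

83.8 kHz, 129 kHz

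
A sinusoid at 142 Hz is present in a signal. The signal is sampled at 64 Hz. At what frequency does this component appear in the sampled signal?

14 Hz

142 Hz mod fs = 14 Hz.
14 Hz ≤ fs/2 = 32 Hz, appears at 14 Hz.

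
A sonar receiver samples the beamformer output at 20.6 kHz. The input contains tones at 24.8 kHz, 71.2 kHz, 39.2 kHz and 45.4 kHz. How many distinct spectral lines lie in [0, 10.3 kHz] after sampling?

3

fs/2 = 10.3 kHz.
24.8 kHz mod fs = 4.2 kHz.
4.2 kHz ≤ fs/2 = 10.3 kHz, appears at 4.2 kHz.
71.2 kHz mod fs = 9.4 kHz.
9.4 kHz ≤ fs/2 = 10.3 kHz, appears at 9.4 kHz.
39.2 kHz mod fs = 18.6 kHz.
18.6 kHz > fs/2 = 10.3 kHz, folds to fs − 18.6 kHz = 2 kHz.
45.4 kHz mod fs = 4.2 kHz.
4.2 kHz ≤ fs/2 = 10.3 kHz, appears at 4.2 kHz.
Distinct values: {2 kHz, 4.2 kHz, 9.4 kHz} → 3.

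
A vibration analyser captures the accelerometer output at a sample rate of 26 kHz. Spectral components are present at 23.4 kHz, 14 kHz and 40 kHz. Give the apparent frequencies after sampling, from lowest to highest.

fs/2 = 13 kHz.
23.4 kHz > fs/2 = 13 kHz, folds to fs − 23.4 kHz = 2.6 kHz.
14 kHz > fs/2 = 13 kHz, folds to fs − 14 kHz = 12 kHz.
40 kHz mod fs = 14 kHz.
14 kHz > fs/2 = 13 kHz, folds to fs − 14 kHz = 12 kHz.
Distinct values: {2.6 kHz, 12 kHz}.

2.6 kHz, 12 kHz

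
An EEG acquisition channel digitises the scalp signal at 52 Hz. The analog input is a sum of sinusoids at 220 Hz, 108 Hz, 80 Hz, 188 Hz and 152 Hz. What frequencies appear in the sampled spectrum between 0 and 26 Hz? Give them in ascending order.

4 Hz, 12 Hz, 20 Hz, 24 Hz

fs/2 = 26 Hz.
220 Hz mod fs = 12 Hz.
12 Hz ≤ fs/2 = 26 Hz, appears at 12 Hz.
108 Hz mod fs = 4 Hz.
4 Hz ≤ fs/2 = 26 Hz, appears at 4 Hz.
80 Hz mod fs = 28 Hz.
28 Hz > fs/2 = 26 Hz, folds to fs − 28 Hz = 24 Hz.
188 Hz mod fs = 32 Hz.
32 Hz > fs/2 = 26 Hz, folds to fs − 32 Hz = 20 Hz.
152 Hz mod fs = 48 Hz.
48 Hz > fs/2 = 26 Hz, folds to fs − 48 Hz = 4 Hz.
Distinct values: {4 Hz, 12 Hz, 20 Hz, 24 Hz}.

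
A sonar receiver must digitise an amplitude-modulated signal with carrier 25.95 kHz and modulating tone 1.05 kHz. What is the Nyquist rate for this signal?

54 kHz

AM sidebands sit at fc ± fm = 24.9 kHz and 27 kHz.
Highest-frequency component: 27 kHz.
Nyquist rate = 2 × 27 kHz = 54 kHz.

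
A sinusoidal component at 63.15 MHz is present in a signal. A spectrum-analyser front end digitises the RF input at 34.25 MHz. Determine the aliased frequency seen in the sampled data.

63.15 MHz mod fs = 28.9 MHz.
28.9 MHz > fs/2 = 17.125 MHz, folds to fs − 28.9 MHz = 5.35 MHz.

5.35 MHz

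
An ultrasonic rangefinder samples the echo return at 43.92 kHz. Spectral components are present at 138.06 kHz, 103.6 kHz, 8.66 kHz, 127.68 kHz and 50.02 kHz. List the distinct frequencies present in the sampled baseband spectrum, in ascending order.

4.08 kHz, 6.1 kHz, 6.3 kHz, 8.66 kHz, 15.76 kHz

fs/2 = 21.96 kHz.
138.06 kHz mod fs = 6.3 kHz.
6.3 kHz ≤ fs/2 = 21.96 kHz, appears at 6.3 kHz.
103.6 kHz mod fs = 15.76 kHz.
15.76 kHz ≤ fs/2 = 21.96 kHz, appears at 15.76 kHz.
8.66 kHz ≤ fs/2 = 21.96 kHz, passes unchanged.
127.68 kHz mod fs = 39.84 kHz.
39.84 kHz > fs/2 = 21.96 kHz, folds to fs − 39.84 kHz = 4.08 kHz.
50.02 kHz mod fs = 6.1 kHz.
6.1 kHz ≤ fs/2 = 21.96 kHz, appears at 6.1 kHz.
Distinct values: {4.08 kHz, 6.1 kHz, 6.3 kHz, 8.66 kHz, 15.76 kHz}.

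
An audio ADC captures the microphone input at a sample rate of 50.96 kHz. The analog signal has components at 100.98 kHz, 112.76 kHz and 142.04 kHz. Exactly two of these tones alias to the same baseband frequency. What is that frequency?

10.84 kHz

fs/2 = 25.48 kHz.
100.98 kHz mod fs = 50.02 kHz.
50.02 kHz > fs/2 = 25.48 kHz, folds to fs − 50.02 kHz = 0.94 kHz.
112.76 kHz mod fs = 10.84 kHz.
10.84 kHz ≤ fs/2 = 25.48 kHz, appears at 10.84 kHz.
142.04 kHz mod fs = 40.12 kHz.
40.12 kHz > fs/2 = 25.48 kHz, folds to fs − 40.12 kHz = 10.84 kHz.
112.76 kHz and 142.04 kHz both map to 10.84 kHz.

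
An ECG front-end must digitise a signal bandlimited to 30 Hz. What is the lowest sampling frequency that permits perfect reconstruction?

Nyquist rate = 2 × 30 Hz = 60 Hz.

60 Hz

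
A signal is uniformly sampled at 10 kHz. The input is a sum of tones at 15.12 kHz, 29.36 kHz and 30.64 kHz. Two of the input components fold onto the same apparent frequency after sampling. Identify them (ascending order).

fs/2 = 5 kHz.
15.12 kHz mod fs = 5.12 kHz.
5.12 kHz > fs/2 = 5 kHz, folds to fs − 5.12 kHz = 4.88 kHz.
29.36 kHz mod fs = 9.36 kHz.
9.36 kHz > fs/2 = 5 kHz, folds to fs − 9.36 kHz = 0.64 kHz.
30.64 kHz mod fs = 0.64 kHz.
0.64 kHz ≤ fs/2 = 5 kHz, appears at 0.64 kHz.
29.36 kHz and 30.64 kHz both map to 0.64 kHz.

29.36 kHz, 30.64 kHz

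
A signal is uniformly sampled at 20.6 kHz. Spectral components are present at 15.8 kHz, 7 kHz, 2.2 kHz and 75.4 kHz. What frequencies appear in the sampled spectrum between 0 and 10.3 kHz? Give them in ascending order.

2.2 kHz, 4.8 kHz, 7 kHz

fs/2 = 10.3 kHz.
15.8 kHz > fs/2 = 10.3 kHz, folds to fs − 15.8 kHz = 4.8 kHz.
7 kHz ≤ fs/2 = 10.3 kHz, passes unchanged.
2.2 kHz ≤ fs/2 = 10.3 kHz, passes unchanged.
75.4 kHz mod fs = 13.6 kHz.
13.6 kHz > fs/2 = 10.3 kHz, folds to fs − 13.6 kHz = 7 kHz.
Distinct values: {2.2 kHz, 4.8 kHz, 7 kHz}.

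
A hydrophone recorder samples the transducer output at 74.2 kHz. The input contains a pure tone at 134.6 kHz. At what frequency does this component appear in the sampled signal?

134.6 kHz mod fs = 60.4 kHz.
60.4 kHz > fs/2 = 37.1 kHz, folds to fs − 60.4 kHz = 13.8 kHz.

13.8 kHz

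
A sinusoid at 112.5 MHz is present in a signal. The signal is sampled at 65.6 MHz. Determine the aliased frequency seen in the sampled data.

18.7 MHz

112.5 MHz mod fs = 46.9 MHz.
46.9 MHz > fs/2 = 32.8 MHz, folds to fs − 46.9 MHz = 18.7 MHz.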